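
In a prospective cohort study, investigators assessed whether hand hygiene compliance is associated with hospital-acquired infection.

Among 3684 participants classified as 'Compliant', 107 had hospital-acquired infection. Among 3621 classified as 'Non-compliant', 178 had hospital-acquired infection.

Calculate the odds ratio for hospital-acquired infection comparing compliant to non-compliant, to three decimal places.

0.579

From the description: a = 107, b = 3577, c = 178, d = 3443.
OR = (a·d)/(b·c) = (107 × 3443) / (3577 × 178) = 368401 / 636706 = 0.57860
Exposure is associated with lower odds of hospital-acquired infection (OR = 0.58 < 1).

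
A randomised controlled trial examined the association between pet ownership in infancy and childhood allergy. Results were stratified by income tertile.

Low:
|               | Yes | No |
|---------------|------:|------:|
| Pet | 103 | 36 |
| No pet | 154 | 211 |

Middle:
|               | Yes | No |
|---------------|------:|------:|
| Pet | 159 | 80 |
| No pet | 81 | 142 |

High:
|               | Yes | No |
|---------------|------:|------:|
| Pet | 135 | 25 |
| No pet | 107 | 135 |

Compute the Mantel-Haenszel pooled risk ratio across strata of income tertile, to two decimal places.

RR_MH = Σ(aᵢ·n₀ᵢ/nᵢ) / Σ(cᵢ·n₁ᵢ/nᵢ), with n₁ᵢ = aᵢ+bᵢ (exposed), n₀ᵢ = cᵢ+dᵢ (unexposed), nᵢ = n₁ᵢ+n₀ᵢ.
Stratum 1 (Low): n₁ = 139, n₀ = 365, n = 504; a·n₀/n = 103·365/504 = 74.5933; c·n₁/n = 154·139/504 = 42.4722
Stratum 2 (Middle): n₁ = 239, n₀ = 223, n = 462; a·n₀/n = 159·223/462 = 76.7468; c·n₁/n = 81·239/462 = 41.9026
Stratum 3 (High): n₁ = 160, n₀ = 242, n = 402; a·n₀/n = 135·242/402 = 81.2687; c·n₁/n = 107·160/402 = 42.5871
RR_MH = (74.5933 + 76.7468 + 81.2687) / (42.4722 + 41.9026 + 42.5871) = 232.6087 / 126.9619 = 1.83211

1.83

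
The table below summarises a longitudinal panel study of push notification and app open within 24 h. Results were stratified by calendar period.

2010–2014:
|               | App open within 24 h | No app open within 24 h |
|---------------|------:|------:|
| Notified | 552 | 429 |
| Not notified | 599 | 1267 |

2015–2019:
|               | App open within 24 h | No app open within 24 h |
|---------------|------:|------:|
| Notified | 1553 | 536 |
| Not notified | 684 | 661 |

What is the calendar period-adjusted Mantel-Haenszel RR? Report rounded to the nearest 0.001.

RR_MH = Σ(aᵢ·n₀ᵢ/nᵢ) / Σ(cᵢ·n₁ᵢ/nᵢ), with n₁ᵢ = aᵢ+bᵢ (exposed), n₀ᵢ = cᵢ+dᵢ (unexposed), nᵢ = n₁ᵢ+n₀ᵢ.
Stratum 1 (2010–2014): n₁ = 981, n₀ = 1866, n = 2847; a·n₀/n = 552·1866/2847 = 361.7956; c·n₁/n = 599·981/2847 = 206.3994
Stratum 2 (2015–2019): n₁ = 2089, n₀ = 1345, n = 3434; a·n₀/n = 1553·1345/3434 = 608.2659; c·n₁/n = 684·2089/3434 = 416.0967
RR_MH = (361.7956 + 608.2659) / (206.3994 + 416.0967) = 970.0614 / 622.4960 = 1.55834

1.558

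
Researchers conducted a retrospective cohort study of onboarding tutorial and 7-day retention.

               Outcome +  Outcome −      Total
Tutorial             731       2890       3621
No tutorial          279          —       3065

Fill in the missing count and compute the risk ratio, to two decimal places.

2.22

The missing cell is in the unexposed row: 3065 − 279 = 2786.
So a = 731, b = 2890, c = 279, d = 2786.
RR = [a/(a+b)] / [c/(c+d)] = (731/3621) / (279/3065) = 0.20188/0.09103 = 2.21776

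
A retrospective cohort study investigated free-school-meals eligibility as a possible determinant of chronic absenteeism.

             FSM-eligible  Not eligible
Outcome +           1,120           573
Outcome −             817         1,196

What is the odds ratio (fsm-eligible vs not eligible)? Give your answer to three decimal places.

Reading the table with exposure as columns: a = 1120 (FSM-eligible, case), b = 817 (FSM-eligible, non-case), c = 573 (Not eligible, case), d = 1196.
OR = (a·d)/(b·c) = (1120 × 1196) / (817 × 573) = 1339520 / 468141 = 2.86136
The odds of chronic absenteeism are about 2.86 times as high in the fsm-eligible group.

2.861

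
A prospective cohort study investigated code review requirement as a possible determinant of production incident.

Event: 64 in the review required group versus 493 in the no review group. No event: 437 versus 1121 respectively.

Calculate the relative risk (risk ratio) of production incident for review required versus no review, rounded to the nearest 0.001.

From the description: a = 64, b = 437, c = 493, d = 1121.
Risk in exposed = 64/501 = 0.12774; risk in unexposed = 493/1614 = 0.30545.
RR = 0.12774 / 0.30545 = 0.41821
The risk is 58% lower among the exposed than among the unexposed.

0.418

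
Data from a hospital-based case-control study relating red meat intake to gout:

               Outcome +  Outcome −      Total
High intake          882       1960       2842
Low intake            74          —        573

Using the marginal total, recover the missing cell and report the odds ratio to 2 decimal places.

The missing cell is in the unexposed row: 573 − 74 = 499.
So a = 882, b = 1960, c = 74, d = 499.
OR = (a·d)/(b·c) = (882 × 499) / (1960 × 74) = 440118 / 145040 = 3.03446

3.03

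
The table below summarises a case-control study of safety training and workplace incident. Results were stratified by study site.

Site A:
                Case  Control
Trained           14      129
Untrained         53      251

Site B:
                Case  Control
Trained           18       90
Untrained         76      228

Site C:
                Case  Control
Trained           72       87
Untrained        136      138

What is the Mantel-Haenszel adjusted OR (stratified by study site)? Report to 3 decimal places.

0.688

OR_MH = Σ(aᵢdᵢ/nᵢ) / Σ(bᵢcᵢ/nᵢ), where nᵢ is the stratum total.
Stratum 1 (Site A): n = 447; a·d/n = 14·251/447 = 7.8613; b·c/n = 129·53/447 = 15.2953
Stratum 2 (Site B): n = 412; a·d/n = 18·228/412 = 9.9612; b·c/n = 90·76/412 = 16.6019
Stratum 3 (Site C): n = 433; a·d/n = 72·138/433 = 22.9469; b·c/n = 87·136/433 = 27.3256
OR_MH = (7.8613 + 9.9612 + 22.9469) / (15.2953 + 16.6019 + 27.3256) = 40.7693 / 59.2229 = 0.68841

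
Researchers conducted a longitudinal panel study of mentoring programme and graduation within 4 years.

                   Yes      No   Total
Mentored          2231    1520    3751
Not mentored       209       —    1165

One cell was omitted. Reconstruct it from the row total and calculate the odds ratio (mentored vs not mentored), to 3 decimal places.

The missing cell is in the unexposed row: 1165 − 209 = 956.
So a = 2231, b = 1520, c = 209, d = 956.
OR = (a·d)/(b·c) = (2231 × 956) / (1520 × 209) = 2132836 / 317680 = 6.71379

6.714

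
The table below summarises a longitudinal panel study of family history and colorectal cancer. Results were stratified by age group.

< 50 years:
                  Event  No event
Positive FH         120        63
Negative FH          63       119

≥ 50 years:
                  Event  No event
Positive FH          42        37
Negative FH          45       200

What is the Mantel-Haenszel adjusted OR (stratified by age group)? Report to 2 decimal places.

OR_MH = Σ(aᵢdᵢ/nᵢ) / Σ(bᵢcᵢ/nᵢ), where nᵢ is the stratum total.
Stratum 1 (< 50 years): n = 365; a·d/n = 120·119/365 = 39.1233; b·c/n = 63·63/365 = 10.8740
Stratum 2 (≥ 50 years): n = 324; a·d/n = 42·200/324 = 25.9259; b·c/n = 37·45/324 = 5.1389
OR_MH = (39.1233 + 25.9259) / (10.8740 + 5.1389) = 65.0492 / 16.0129 = 4.06231

4.06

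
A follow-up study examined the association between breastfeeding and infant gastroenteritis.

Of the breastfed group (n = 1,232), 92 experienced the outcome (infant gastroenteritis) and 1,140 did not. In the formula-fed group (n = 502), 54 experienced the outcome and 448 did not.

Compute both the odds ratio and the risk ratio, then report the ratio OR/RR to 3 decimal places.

0.964

From the description: a = 92, b = 1140, c = 54, d = 448.
OR = (92·448)/(1140·54) = 41216/61560 = 0.66953
Risk in exposed = 92/1232 = 0.07468; risk in unexposed = 54/502 = 0.10757; RR = 0.69420
OR/RR = 0.66953 / 0.69420 = 0.96445
The outcome is not rare, so the OR lies further from 1 than the RR.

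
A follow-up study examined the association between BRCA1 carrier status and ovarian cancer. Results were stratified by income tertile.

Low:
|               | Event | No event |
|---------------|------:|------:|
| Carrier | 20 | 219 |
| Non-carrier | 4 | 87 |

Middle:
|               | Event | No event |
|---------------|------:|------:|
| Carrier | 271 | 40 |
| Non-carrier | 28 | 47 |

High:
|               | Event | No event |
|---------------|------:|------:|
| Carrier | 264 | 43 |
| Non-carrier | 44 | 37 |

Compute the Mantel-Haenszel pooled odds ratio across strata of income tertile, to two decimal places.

OR_MH = Σ(aᵢdᵢ/nᵢ) / Σ(bᵢcᵢ/nᵢ), where nᵢ is the stratum total.
Stratum 1 (Low): n = 330; a·d/n = 20·87/330 = 5.2727; b·c/n = 219·4/330 = 2.6545
Stratum 2 (Middle): n = 386; a·d/n = 271·47/386 = 32.9974; b·c/n = 40·28/386 = 2.9016
Stratum 3 (High): n = 388; a·d/n = 264·37/388 = 25.1753; b·c/n = 43·44/388 = 4.8763
OR_MH = (5.2727 + 32.9974 + 25.1753) / (2.6545 + 2.9016 + 4.8763) = 63.4454 / 10.4324 = 6.08158

6.08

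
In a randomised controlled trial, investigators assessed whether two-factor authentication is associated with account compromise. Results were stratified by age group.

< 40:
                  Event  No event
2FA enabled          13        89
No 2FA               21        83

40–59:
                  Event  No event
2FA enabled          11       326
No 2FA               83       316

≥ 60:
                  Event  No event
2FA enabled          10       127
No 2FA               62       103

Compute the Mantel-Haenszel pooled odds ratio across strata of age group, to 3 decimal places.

OR_MH = Σ(aᵢdᵢ/nᵢ) / Σ(bᵢcᵢ/nᵢ), where nᵢ is the stratum total.
Stratum 1 (< 40): n = 206; a·d/n = 13·83/206 = 5.2379; b·c/n = 89·21/206 = 9.0728
Stratum 2 (40–59): n = 736; a·d/n = 11·316/736 = 4.7228; b·c/n = 326·83/736 = 36.7636
Stratum 3 (≥ 60): n = 302; a·d/n = 10·103/302 = 3.4106; b·c/n = 127·62/302 = 26.0728
OR_MH = (5.2379 + 4.7228 + 3.4106) / (9.0728 + 36.7636 + 26.0728) = 13.3713 / 71.9093 = 0.18595

0.186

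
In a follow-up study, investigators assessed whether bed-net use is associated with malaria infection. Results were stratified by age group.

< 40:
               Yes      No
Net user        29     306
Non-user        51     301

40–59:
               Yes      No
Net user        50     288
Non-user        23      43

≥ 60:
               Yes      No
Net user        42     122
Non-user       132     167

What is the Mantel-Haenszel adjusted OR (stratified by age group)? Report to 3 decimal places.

0.449

OR_MH = Σ(aᵢdᵢ/nᵢ) / Σ(bᵢcᵢ/nᵢ), where nᵢ is the stratum total.
Stratum 1 (< 40): n = 687; a·d/n = 29·301/687 = 12.7060; b·c/n = 306·51/687 = 22.7162
Stratum 2 (40–59): n = 404; a·d/n = 50·43/404 = 5.3218; b·c/n = 288·23/404 = 16.3960
Stratum 3 (≥ 60): n = 463; a·d/n = 42·167/463 = 15.1490; b·c/n = 122·132/463 = 34.7819
OR_MH = (12.7060 + 5.3218 + 15.1490) / (22.7162 + 16.3960 + 34.7819) = 33.1768 / 73.8941 = 0.44898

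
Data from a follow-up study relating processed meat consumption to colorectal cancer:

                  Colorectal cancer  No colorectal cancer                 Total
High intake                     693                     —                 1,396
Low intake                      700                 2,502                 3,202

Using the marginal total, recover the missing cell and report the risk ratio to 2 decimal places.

The missing cell is in the exposed row: 1396 − 693 = 703.
So a = 693, b = 703, c = 700, d = 2502.
RR = [a/(a+b)] / [c/(c+d)] = (693/1396) / (700/3202) = 0.49642/0.21861 = 2.27076

2.27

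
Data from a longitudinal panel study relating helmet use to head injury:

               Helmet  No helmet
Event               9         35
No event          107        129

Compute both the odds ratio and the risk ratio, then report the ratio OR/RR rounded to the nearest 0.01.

Reading the table with exposure as columns: a = 9 (Helmet, case), b = 107 (Helmet, non-case), c = 35 (No helmet, case), d = 129.
OR = (9·129)/(107·35) = 1161/3745 = 0.31001
Risk in exposed = 9/116 = 0.07759; risk in unexposed = 35/164 = 0.21341; RR = 0.36355
OR/RR = 0.31001 / 0.36355 = 0.85275
The outcome is not rare, so the OR lies further from 1 than the RR.

0.85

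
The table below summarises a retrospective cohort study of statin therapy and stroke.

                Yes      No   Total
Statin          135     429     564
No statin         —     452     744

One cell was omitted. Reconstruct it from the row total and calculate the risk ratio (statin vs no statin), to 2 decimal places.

0.61

The missing cell is in the unexposed row: 744 − 452 = 292.
So a = 135, b = 429, c = 292, d = 452.
RR = [a/(a+b)] / [c/(c+d)] = (135/564) / (292/744) = 0.23936/0.39247 = 0.60988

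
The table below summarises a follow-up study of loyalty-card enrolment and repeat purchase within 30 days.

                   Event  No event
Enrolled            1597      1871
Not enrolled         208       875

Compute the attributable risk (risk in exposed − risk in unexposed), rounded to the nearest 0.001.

0.268

Cells: a = 1597, b = 1871, c = 208, d = 875.
Risk in exposed = 1597/3468 = 0.460496; risk in unexposed = 208/1083 = 0.192059.
Risk difference = 0.460496 − 0.192059 = 0.268437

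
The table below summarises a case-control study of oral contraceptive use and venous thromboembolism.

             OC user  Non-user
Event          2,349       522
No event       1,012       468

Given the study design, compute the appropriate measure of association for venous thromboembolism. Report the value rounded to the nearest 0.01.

Reading the table with exposure as columns: a = 2349 (OC user, case), b = 1012 (OC user, non-case), c = 522 (Non-user, case), d = 468.
This is a case-control study: participants were sampled on outcome status, so risks in the source population cannot be estimated directly — relative risk is not valid here. The odds ratio is the appropriate measure.
OR = (a·d)/(b·c) = (2349 × 468) / (1012 × 522) = 1099332 / 528264 = 2.08103

2.08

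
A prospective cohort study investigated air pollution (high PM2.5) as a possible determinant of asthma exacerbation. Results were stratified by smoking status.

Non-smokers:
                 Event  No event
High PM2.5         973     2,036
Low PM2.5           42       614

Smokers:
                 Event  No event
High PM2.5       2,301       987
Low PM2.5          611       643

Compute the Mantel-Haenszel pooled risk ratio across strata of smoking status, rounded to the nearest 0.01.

RR_MH = Σ(aᵢ·n₀ᵢ/nᵢ) / Σ(cᵢ·n₁ᵢ/nᵢ), with n₁ᵢ = aᵢ+bᵢ (exposed), n₀ᵢ = cᵢ+dᵢ (unexposed), nᵢ = n₁ᵢ+n₀ᵢ.
Stratum 1 (Non-smokers): n₁ = 3009, n₀ = 656, n = 3665; a·n₀/n = 973·656/3665 = 174.1577; c·n₁/n = 42·3009/3665 = 34.4824
Stratum 2 (Smokers): n₁ = 3288, n₀ = 1254, n = 4542; a·n₀/n = 2301·1254/4542 = 635.2827; c·n₁/n = 611·3288/4542 = 442.3091
RR_MH = (174.1577 + 635.2827) / (34.4824 + 442.3091) = 809.4404 / 476.7915 = 1.69768

1.70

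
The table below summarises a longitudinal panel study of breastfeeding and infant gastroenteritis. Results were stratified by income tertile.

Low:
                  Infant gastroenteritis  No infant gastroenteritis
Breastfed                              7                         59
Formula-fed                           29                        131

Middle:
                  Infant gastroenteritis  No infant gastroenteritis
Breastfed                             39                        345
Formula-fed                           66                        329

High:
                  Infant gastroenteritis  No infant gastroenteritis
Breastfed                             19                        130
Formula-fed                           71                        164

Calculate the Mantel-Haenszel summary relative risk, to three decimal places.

0.530

RR_MH = Σ(aᵢ·n₀ᵢ/nᵢ) / Σ(cᵢ·n₁ᵢ/nᵢ), with n₁ᵢ = aᵢ+bᵢ (exposed), n₀ᵢ = cᵢ+dᵢ (unexposed), nᵢ = n₁ᵢ+n₀ᵢ.
Stratum 1 (Low): n₁ = 66, n₀ = 160, n = 226; a·n₀/n = 7·160/226 = 4.9558; c·n₁/n = 29·66/226 = 8.4690
Stratum 2 (Middle): n₁ = 384, n₀ = 395, n = 779; a·n₀/n = 39·395/779 = 19.7754; c·n₁/n = 66·384/779 = 32.5340
Stratum 3 (High): n₁ = 149, n₀ = 235, n = 384; a·n₀/n = 19·235/384 = 11.6276; c·n₁/n = 71·149/384 = 27.5495
RR_MH = (4.9558 + 19.7754 + 11.6276) / (8.4690 + 32.5340 + 27.5495) = 36.3587 / 68.5525 = 0.53038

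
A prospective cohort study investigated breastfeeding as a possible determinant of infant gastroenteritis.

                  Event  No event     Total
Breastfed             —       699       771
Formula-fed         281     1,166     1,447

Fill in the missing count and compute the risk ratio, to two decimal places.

The missing cell is in the exposed row: 771 − 699 = 72.
So a = 72, b = 699, c = 281, d = 1166.
RR = [a/(a+b)] / [c/(c+d)] = (72/771) / (281/1447) = 0.09339/0.19419 = 0.48088

0.48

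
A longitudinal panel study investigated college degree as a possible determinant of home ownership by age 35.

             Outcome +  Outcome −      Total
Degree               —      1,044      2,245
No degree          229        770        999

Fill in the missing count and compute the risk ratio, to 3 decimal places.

2.334

The missing cell is in the exposed row: 2245 − 1044 = 1201.
So a = 1201, b = 1044, c = 229, d = 770.
RR = [a/(a+b)] / [c/(c+d)] = (1201/2245) / (229/999) = 0.53497/0.22923 = 2.33376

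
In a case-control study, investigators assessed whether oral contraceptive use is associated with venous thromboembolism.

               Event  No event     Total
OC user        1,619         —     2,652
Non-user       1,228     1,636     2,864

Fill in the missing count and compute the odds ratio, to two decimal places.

The missing cell is in the exposed row: 2652 − 1619 = 1033.
So a = 1619, b = 1033, c = 1228, d = 1636.
OR = (a·d)/(b·c) = (1619 × 1636) / (1033 × 1228) = 2648684 / 1268524 = 2.08800

2.09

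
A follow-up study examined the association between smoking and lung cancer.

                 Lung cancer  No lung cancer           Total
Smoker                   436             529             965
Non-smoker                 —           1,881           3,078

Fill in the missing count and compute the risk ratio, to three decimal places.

1.162

The missing cell is in the unexposed row: 3078 − 1881 = 1197.
So a = 436, b = 529, c = 1197, d = 1881.
RR = [a/(a+b)] / [c/(c+d)] = (436/965) / (1197/3078) = 0.45181/0.38889 = 1.16181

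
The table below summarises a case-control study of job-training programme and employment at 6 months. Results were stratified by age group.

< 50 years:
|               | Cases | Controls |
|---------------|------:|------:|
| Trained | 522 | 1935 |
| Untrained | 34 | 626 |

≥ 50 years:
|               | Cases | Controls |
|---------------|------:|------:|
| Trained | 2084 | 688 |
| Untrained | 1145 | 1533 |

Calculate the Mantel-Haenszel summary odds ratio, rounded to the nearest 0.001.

OR_MH = Σ(aᵢdᵢ/nᵢ) / Σ(bᵢcᵢ/nᵢ), where nᵢ is the stratum total.
Stratum 1 (< 50 years): n = 3117; a·d/n = 522·626/3117 = 104.8354; b·c/n = 1935·34/3117 = 21.1068
Stratum 2 (≥ 50 years): n = 5450; a·d/n = 2084·1533/5450 = 586.1967; b·c/n = 688·1145/5450 = 144.5431
OR_MH = (104.8354 + 586.1967) / (21.1068 + 144.5431) = 691.0321 / 165.6500 = 4.17164

4.172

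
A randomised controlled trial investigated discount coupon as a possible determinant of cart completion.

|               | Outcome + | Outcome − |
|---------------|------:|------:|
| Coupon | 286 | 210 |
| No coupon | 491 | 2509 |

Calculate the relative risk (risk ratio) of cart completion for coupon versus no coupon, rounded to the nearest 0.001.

Cells: a = 286, b = 210, c = 491, d = 2509.
Risk in exposed = 286/496 = 0.57661; risk in unexposed = 491/3000 = 0.16367.
RR = 0.57661 / 0.16367 = 3.52309
The risk among the exposed is 3.52 times that among the unexposed.

3.523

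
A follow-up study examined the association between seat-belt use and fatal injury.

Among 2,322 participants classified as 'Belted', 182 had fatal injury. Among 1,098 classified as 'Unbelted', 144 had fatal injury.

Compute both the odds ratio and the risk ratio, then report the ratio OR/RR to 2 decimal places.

From the description: a = 182, b = 2140, c = 144, d = 954.
OR = (182·954)/(2140·144) = 173628/308160 = 0.56343
Risk in exposed = 182/2322 = 0.07838; risk in unexposed = 144/1098 = 0.13115; RR = 0.59765
OR/RR = 0.56343 / 0.59765 = 0.94275
The outcome is not rare, so the OR lies further from 1 than the RR.

0.94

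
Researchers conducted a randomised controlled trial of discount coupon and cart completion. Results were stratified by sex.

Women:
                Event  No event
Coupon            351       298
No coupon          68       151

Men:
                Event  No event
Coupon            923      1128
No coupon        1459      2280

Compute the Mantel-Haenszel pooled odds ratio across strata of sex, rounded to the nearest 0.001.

1.380

OR_MH = Σ(aᵢdᵢ/nᵢ) / Σ(bᵢcᵢ/nᵢ), where nᵢ is the stratum total.
Stratum 1 (Women): n = 868; a·d/n = 351·151/868 = 61.0611; b·c/n = 298·68/868 = 23.3456
Stratum 2 (Men): n = 5790; a·d/n = 923·2280/5790 = 363.4611; b·c/n = 1128·1459/5790 = 284.2404
OR_MH = (61.0611 + 363.4611) / (23.3456 + 284.2404) = 424.5222 / 307.5860 = 1.38017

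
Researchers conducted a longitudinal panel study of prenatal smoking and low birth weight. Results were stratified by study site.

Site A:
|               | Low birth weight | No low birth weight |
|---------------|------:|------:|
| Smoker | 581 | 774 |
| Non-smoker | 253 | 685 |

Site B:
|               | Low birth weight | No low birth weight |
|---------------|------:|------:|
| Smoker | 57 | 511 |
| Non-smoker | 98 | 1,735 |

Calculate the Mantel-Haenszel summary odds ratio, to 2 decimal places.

OR_MH = Σ(aᵢdᵢ/nᵢ) / Σ(bᵢcᵢ/nᵢ), where nᵢ is the stratum total.
Stratum 1 (Site A): n = 2293; a·d/n = 581·685/2293 = 173.5652; b·c/n = 774·253/2293 = 85.3999
Stratum 2 (Site B): n = 2401; a·d/n = 57·1735/2401 = 41.1891; b·c/n = 511·98/2401 = 20.8571
OR_MH = (173.5652 + 41.1891) / (85.3999 + 20.8571) = 214.7543 / 106.2571 = 2.02108

2.02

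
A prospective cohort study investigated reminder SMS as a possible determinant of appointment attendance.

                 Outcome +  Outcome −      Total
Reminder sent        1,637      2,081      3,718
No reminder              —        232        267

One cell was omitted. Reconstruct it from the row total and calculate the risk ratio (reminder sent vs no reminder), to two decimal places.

The missing cell is in the unexposed row: 267 − 232 = 35.
So a = 1637, b = 2081, c = 35, d = 232.
RR = [a/(a+b)] / [c/(c+d)] = (1637/3718) / (35/267) = 0.44029/0.13109 = 3.35879

3.36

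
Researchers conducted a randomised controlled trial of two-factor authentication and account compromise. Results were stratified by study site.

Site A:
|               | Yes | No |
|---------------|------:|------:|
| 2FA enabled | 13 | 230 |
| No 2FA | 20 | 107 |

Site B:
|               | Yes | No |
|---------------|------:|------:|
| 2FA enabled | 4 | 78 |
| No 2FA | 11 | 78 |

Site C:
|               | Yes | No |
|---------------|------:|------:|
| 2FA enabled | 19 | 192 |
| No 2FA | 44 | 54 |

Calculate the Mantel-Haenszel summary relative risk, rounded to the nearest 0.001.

0.259

RR_MH = Σ(aᵢ·n₀ᵢ/nᵢ) / Σ(cᵢ·n₁ᵢ/nᵢ), with n₁ᵢ = aᵢ+bᵢ (exposed), n₀ᵢ = cᵢ+dᵢ (unexposed), nᵢ = n₁ᵢ+n₀ᵢ.
Stratum 1 (Site A): n₁ = 243, n₀ = 127, n = 370; a·n₀/n = 13·127/370 = 4.4622; c·n₁/n = 20·243/370 = 13.1351
Stratum 2 (Site B): n₁ = 82, n₀ = 89, n = 171; a·n₀/n = 4·89/171 = 2.0819; c·n₁/n = 11·82/171 = 5.2749
Stratum 3 (Site C): n₁ = 211, n₀ = 98, n = 309; a·n₀/n = 19·98/309 = 6.0259; c·n₁/n = 44·211/309 = 30.0453
RR_MH = (4.4622 + 2.0819 + 6.0259) / (13.1351 + 5.2749 + 30.0453) = 12.5699 / 48.4553 = 0.25941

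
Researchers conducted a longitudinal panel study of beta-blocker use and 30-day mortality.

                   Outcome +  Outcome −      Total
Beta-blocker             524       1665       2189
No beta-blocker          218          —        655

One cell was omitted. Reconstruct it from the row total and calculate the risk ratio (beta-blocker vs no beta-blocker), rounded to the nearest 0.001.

0.719

The missing cell is in the unexposed row: 655 − 218 = 437.
So a = 524, b = 1665, c = 218, d = 437.
RR = [a/(a+b)] / [c/(c+d)] = (524/2189) / (218/655) = 0.23938/0.33282 = 0.71923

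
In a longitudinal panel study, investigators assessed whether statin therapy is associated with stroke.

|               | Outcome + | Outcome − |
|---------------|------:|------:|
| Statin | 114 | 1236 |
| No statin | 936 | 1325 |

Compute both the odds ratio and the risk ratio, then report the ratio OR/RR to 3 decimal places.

0.640

Cells: a = 114, b = 1236, c = 936, d = 1325.
OR = (114·1325)/(1236·936) = 151050/1156896 = 0.13056
Risk in exposed = 114/1350 = 0.08444; risk in unexposed = 936/2261 = 0.41398; RR = 0.20398
OR/RR = 0.13056 / 0.20398 = 0.64007
The outcome is not rare, so the OR lies further from 1 than the RR.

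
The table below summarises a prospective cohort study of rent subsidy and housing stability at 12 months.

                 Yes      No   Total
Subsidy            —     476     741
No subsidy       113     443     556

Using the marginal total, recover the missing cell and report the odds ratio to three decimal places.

The missing cell is in the exposed row: 741 − 476 = 265.
So a = 265, b = 476, c = 113, d = 443.
OR = (a·d)/(b·c) = (265 × 443) / (476 × 113) = 117395 / 53788 = 2.18255

2.183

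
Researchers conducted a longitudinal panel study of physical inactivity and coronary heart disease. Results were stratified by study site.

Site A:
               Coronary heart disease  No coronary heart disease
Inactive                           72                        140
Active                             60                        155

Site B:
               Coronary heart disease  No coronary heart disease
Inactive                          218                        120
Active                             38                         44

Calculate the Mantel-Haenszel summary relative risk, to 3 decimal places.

RR_MH = Σ(aᵢ·n₀ᵢ/nᵢ) / Σ(cᵢ·n₁ᵢ/nᵢ), with n₁ᵢ = aᵢ+bᵢ (exposed), n₀ᵢ = cᵢ+dᵢ (unexposed), nᵢ = n₁ᵢ+n₀ᵢ.
Stratum 1 (Site A): n₁ = 212, n₀ = 215, n = 427; a·n₀/n = 72·215/427 = 36.2529; c·n₁/n = 60·212/427 = 29.7892
Stratum 2 (Site B): n₁ = 338, n₀ = 82, n = 420; a·n₀/n = 218·82/420 = 42.5619; c·n₁/n = 38·338/420 = 30.5810
RR_MH = (36.2529 + 42.5619) / (29.7892 + 30.5810) = 78.8148 / 60.3702 = 1.30553

1.306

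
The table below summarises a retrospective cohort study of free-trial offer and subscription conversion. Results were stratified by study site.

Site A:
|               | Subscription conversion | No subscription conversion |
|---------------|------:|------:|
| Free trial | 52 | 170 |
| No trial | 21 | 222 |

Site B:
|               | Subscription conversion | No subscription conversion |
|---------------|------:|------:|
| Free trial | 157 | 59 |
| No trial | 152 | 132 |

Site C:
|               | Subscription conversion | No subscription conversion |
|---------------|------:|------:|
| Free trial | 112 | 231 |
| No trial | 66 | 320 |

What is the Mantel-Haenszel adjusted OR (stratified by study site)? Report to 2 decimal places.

2.48

OR_MH = Σ(aᵢdᵢ/nᵢ) / Σ(bᵢcᵢ/nᵢ), where nᵢ is the stratum total.
Stratum 1 (Site A): n = 465; a·d/n = 52·222/465 = 24.8258; b·c/n = 170·21/465 = 7.6774
Stratum 2 (Site B): n = 500; a·d/n = 157·132/500 = 41.4480; b·c/n = 59·152/500 = 17.9360
Stratum 3 (Site C): n = 729; a·d/n = 112·320/729 = 49.1632; b·c/n = 231·66/729 = 20.9136
OR_MH = (24.8258 + 41.4480 + 49.1632) / (7.6774 + 17.9360 + 20.9136) = 115.4370 / 46.5270 = 2.48108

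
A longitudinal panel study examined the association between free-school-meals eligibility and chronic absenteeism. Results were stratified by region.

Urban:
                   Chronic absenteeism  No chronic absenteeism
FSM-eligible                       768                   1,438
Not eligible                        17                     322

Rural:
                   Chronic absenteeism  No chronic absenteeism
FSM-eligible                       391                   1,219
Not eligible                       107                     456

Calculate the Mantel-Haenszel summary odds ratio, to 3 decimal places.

2.574

OR_MH = Σ(aᵢdᵢ/nᵢ) / Σ(bᵢcᵢ/nᵢ), where nᵢ is the stratum total.
Stratum 1 (Urban): n = 2545; a·d/n = 768·322/2545 = 97.1694; b·c/n = 1438·17/2545 = 9.6055
Stratum 2 (Rural): n = 2173; a·d/n = 391·456/2173 = 82.0506; b·c/n = 1219·107/2173 = 60.0244
OR_MH = (97.1694 + 82.0506) / (9.6055 + 60.0244) = 179.2200 / 69.6299 = 2.57389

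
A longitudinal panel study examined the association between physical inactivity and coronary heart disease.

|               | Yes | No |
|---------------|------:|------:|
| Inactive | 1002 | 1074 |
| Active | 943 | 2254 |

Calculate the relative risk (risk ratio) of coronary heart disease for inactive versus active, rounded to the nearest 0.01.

Cells: a = 1002, b = 1074, c = 943, d = 2254.
Risk in exposed = 1002/2076 = 0.48266; risk in unexposed = 943/3197 = 0.29496.
RR = 0.48266 / 0.29496 = 1.63633
The risk among the exposed is 1.64 times that among the unexposed.

1.64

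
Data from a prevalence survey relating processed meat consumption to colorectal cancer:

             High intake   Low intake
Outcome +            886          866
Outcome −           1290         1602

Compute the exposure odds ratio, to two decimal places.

1.27

Reading the table with exposure as columns: a = 886 (High intake, case), b = 1290 (High intake, non-case), c = 866 (Low intake, case), d = 1602.
OR = (a·d)/(b·c) = (886 × 1602) / (1290 × 866) = 1419372 / 1117140 = 1.27054
The odds of colorectal cancer are about 1.27 times as high in the high intake group.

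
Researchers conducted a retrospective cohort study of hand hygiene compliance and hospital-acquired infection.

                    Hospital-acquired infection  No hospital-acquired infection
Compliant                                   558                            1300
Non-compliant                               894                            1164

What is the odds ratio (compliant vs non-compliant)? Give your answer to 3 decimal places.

0.559

Cells: a = 558, b = 1300, c = 894, d = 1164.
OR = (a·d)/(b·c) = (558 × 1164) / (1300 × 894) = 649512 / 1162200 = 0.55886
Exposure is associated with lower odds of hospital-acquired infection (OR = 0.56 < 1).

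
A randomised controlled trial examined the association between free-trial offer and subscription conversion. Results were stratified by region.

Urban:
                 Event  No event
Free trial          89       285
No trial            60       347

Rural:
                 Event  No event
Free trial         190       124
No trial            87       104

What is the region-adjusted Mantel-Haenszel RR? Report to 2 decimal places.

RR_MH = Σ(aᵢ·n₀ᵢ/nᵢ) / Σ(cᵢ·n₁ᵢ/nᵢ), with n₁ᵢ = aᵢ+bᵢ (exposed), n₀ᵢ = cᵢ+dᵢ (unexposed), nᵢ = n₁ᵢ+n₀ᵢ.
Stratum 1 (Urban): n₁ = 374, n₀ = 407, n = 781; a·n₀/n = 89·407/781 = 46.3803; c·n₁/n = 60·374/781 = 28.7324
Stratum 2 (Rural): n₁ = 314, n₀ = 191, n = 505; a·n₀/n = 190·191/505 = 71.8614; c·n₁/n = 87·314/505 = 54.0950
RR_MH = (46.3803 + 71.8614) / (28.7324 + 54.0950) = 118.2417 / 82.8274 = 1.42757

1.43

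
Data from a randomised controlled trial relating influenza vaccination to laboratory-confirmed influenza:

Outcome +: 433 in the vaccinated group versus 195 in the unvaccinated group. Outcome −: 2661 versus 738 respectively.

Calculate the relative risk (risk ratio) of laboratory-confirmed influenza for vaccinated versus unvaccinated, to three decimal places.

From the description: a = 433, b = 2661, c = 195, d = 738.
Risk in exposed = 433/3094 = 0.13995; risk in unexposed = 195/933 = 0.20900.
RR = 0.13995 / 0.20900 = 0.66960
The risk is 33% lower among the exposed than among the unexposed.

0.670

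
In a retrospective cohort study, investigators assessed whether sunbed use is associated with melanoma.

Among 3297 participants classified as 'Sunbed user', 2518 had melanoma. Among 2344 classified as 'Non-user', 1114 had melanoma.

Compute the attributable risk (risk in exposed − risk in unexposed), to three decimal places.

From the description: a = 2518, b = 779, c = 1114, d = 1230.
Risk in exposed = 2518/3297 = 0.763725; risk in unexposed = 1114/2344 = 0.475256.
Risk difference = 0.763725 − 0.475256 = 0.288469

0.288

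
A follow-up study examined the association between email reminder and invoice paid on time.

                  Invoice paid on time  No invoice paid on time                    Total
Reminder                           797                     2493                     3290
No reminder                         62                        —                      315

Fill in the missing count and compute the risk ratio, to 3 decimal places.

The missing cell is in the unexposed row: 315 − 62 = 253.
So a = 797, b = 2493, c = 62, d = 253.
RR = [a/(a+b)] / [c/(c+d)] = (797/3290) / (62/315) = 0.24225/0.19683 = 1.23078

1.231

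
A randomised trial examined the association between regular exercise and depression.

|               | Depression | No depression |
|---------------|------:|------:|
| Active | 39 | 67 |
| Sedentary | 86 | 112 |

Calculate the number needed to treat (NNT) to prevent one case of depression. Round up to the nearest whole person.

16

Risk in treated group = 39/106 = 0.36792; risk in control = 86/198 = 0.43434.
Absolute risk reduction = 0.43434 − 0.36792 = 0.06642
NNT = 1 / ARR = 1 / 0.06642 = 15.056 → round up → 16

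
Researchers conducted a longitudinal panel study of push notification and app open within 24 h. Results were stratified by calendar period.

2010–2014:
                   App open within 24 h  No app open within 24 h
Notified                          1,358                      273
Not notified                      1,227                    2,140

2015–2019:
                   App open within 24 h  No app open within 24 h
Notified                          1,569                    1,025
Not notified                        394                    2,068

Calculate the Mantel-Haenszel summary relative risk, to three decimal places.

2.786

RR_MH = Σ(aᵢ·n₀ᵢ/nᵢ) / Σ(cᵢ·n₁ᵢ/nᵢ), with n₁ᵢ = aᵢ+bᵢ (exposed), n₀ᵢ = cᵢ+dᵢ (unexposed), nᵢ = n₁ᵢ+n₀ᵢ.
Stratum 1 (2010–2014): n₁ = 1631, n₀ = 3367, n = 4998; a·n₀/n = 1358·3367/4998 = 914.8431; c·n₁/n = 1227·1631/4998 = 400.4076
Stratum 2 (2015–2019): n₁ = 2594, n₀ = 2462, n = 5056; a·n₀/n = 1569·2462/5056 = 764.0186; c·n₁/n = 394·2594/5056 = 202.1432
RR_MH = (914.8431 + 764.0186) / (400.4076 + 202.1432) = 1678.8617 / 602.5508 = 2.78626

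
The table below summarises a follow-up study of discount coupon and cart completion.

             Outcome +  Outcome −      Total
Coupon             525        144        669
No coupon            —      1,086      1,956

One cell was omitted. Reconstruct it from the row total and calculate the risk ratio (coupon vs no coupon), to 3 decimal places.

The missing cell is in the unexposed row: 1956 − 1086 = 870.
So a = 525, b = 144, c = 870, d = 1086.
RR = [a/(a+b)] / [c/(c+d)] = (525/669) / (870/1956) = 0.78475/0.44479 = 1.76434

1.764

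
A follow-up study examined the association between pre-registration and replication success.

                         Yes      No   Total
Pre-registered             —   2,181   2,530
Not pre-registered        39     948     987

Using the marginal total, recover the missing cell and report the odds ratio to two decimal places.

3.89

The missing cell is in the exposed row: 2530 − 2181 = 349.
So a = 349, b = 2181, c = 39, d = 948.
OR = (a·d)/(b·c) = (349 × 948) / (2181 × 39) = 330852 / 85059 = 3.88968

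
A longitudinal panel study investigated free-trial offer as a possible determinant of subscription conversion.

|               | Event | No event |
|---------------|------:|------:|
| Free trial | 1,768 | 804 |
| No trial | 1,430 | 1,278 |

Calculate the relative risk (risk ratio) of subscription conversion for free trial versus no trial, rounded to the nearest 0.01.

1.30

Cells: a = 1768, b = 804, c = 1430, d = 1278.
Risk in exposed = 1768/2572 = 0.68740; risk in unexposed = 1430/2708 = 0.52806.
RR = 0.68740 / 0.52806 = 1.30174
The risk among the exposed is 1.30 times that among the unexposed.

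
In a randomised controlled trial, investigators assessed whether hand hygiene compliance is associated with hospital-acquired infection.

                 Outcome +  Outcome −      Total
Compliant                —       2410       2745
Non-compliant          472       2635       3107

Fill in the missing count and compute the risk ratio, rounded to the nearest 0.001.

0.803

The missing cell is in the exposed row: 2745 − 2410 = 335.
So a = 335, b = 2410, c = 472, d = 2635.
RR = [a/(a+b)] / [c/(c+d)] = (335/2745) / (472/3107) = 0.12204/0.15192 = 0.80334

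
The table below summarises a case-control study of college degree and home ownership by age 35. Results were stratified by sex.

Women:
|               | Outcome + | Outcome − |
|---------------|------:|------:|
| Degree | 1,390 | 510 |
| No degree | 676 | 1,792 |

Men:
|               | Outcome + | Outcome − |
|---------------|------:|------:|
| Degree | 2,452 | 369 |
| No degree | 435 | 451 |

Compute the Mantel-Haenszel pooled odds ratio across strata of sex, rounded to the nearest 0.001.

OR_MH = Σ(aᵢdᵢ/nᵢ) / Σ(bᵢcᵢ/nᵢ), where nᵢ is the stratum total.
Stratum 1 (Women): n = 4368; a·d/n = 1390·1792/4368 = 570.2564; b·c/n = 510·676/4368 = 78.9286
Stratum 2 (Men): n = 3707; a·d/n = 2452·451/3707 = 298.3145; b·c/n = 369·435/3707 = 43.3005
OR_MH = (570.2564 + 298.3145) / (78.9286 + 43.3005) = 868.5710 / 122.2291 = 7.10609

7.106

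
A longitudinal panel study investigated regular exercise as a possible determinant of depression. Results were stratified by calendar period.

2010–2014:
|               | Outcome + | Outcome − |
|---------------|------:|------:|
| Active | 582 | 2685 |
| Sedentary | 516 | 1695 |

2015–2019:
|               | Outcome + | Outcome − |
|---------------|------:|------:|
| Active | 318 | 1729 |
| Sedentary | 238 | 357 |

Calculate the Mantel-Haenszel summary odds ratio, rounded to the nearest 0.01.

OR_MH = Σ(aᵢdᵢ/nᵢ) / Σ(bᵢcᵢ/nᵢ), where nᵢ is the stratum total.
Stratum 1 (2010–2014): n = 5478; a·d/n = 582·1695/5478 = 180.0821; b·c/n = 2685·516/5478 = 252.9135
Stratum 2 (2015–2019): n = 2642; a·d/n = 318·357/2642 = 42.9697; b·c/n = 1729·238/2642 = 155.7540
OR_MH = (180.0821 + 42.9697) / (252.9135 + 155.7540) = 223.0519 / 408.6674 = 0.54580

0.55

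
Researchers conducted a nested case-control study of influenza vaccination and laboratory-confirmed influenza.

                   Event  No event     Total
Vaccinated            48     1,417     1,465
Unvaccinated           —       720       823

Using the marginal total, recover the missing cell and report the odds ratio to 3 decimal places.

The missing cell is in the unexposed row: 823 − 720 = 103.
So a = 48, b = 1417, c = 103, d = 720.
OR = (a·d)/(b·c) = (48 × 720) / (1417 × 103) = 34560 / 145951 = 0.23679

0.237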